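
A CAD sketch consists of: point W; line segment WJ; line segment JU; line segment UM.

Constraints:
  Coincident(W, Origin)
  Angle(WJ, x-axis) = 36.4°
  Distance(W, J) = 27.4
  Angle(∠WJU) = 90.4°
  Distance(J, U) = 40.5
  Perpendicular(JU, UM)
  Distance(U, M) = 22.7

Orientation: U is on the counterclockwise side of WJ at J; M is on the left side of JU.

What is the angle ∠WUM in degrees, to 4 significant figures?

56.05°

W is at the origin; WJ runs at 36.4° with length 27.4, so J = 27.4·(cos 36.4°, sin 36.4°) = (22.05, 16.26). ∠WJU = 90.4°, so JU runs at 36.4° + (180° − 90.4°) = 126.0° from the x-axis; with |JU| = 40.5, U = J + 40.5·(cos 126.0°, sin 126.0°) = (-1.751, 49.02). JU is perpendicular to UM; with |UM| = 22.7 on the left of JU, M = U + 22.7·(-0.8090, -0.5878) = (-20.12, 35.68). Then cos ∠WUM = UW·UM / (|UW||UM|), giving 56.05°.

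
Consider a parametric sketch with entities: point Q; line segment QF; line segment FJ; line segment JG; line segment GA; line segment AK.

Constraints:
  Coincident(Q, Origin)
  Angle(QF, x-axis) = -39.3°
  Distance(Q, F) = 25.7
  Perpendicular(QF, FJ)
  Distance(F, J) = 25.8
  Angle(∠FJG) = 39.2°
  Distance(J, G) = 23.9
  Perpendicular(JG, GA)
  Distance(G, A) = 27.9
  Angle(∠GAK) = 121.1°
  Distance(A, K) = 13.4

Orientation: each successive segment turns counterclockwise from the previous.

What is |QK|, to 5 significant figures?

45.210

Q is at the origin; QF runs at -39.3° with length 25.7, so F = (19.888, -16.278). QF ⟂ FJ, so FJ runs at 50.700°; with |FJ| = 25.8, J = (36.229, 3.6872). ∠FJG = 39.2° gives JG at -168.50° from the x-axis; with |JG| = 23.9, G = (12.809, -1.0777). The perpendicularity gives GA at right angles to JG, so GA runs at -78.500°; with |GA| = 27.9, A = (18.371, -28.418). ∠GAK = 121.1° gives AK at -19.600° from the x-axis; with |AK| = 13.4, K = (30.995, -32.913). Then |QK| = |K − Q| = 45.210.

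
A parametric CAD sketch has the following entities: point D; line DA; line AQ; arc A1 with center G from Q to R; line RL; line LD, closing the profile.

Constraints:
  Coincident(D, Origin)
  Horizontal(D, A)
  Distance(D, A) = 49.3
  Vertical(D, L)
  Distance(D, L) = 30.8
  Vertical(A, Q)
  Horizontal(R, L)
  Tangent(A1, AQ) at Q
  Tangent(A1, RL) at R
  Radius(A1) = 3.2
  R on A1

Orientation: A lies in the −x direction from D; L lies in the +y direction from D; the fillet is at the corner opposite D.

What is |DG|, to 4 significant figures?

53.73

DL is vertical with |DL| = 30.8 and L on the +y side, so L = (0.000, 30.80). The virtual corner opposite D is at (-49.30, 30.80). A1 meets AQ tangentially, so GQ is at right angles to AQ and the tangent condition forces GR to be normal to RL, with radius 3.2, so the center G sits 3.2 in from both sides at G = (-46.10, 27.60). Then |DG| = |G − D| = 53.73.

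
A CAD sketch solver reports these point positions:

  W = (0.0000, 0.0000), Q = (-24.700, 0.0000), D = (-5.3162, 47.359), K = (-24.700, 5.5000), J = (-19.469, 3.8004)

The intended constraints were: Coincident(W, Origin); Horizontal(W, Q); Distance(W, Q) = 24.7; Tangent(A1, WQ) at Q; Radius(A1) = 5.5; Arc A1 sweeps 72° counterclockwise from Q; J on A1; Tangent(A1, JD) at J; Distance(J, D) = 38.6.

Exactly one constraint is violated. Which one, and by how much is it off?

Distance(J, D) = 38.6 — off by 7.20.

W = (0.00, 0.00) ✓; W.y = 0.00, Q.y = 0.00 ✓; |WQ| = 24.70 ✓; ∠(KQ, QW) = 90.00° ✓; |KQ| = 5.500 ✓; bearing(K→J) − bearing(K→Q) = 72.00° ✓; |KJ| = 5.500 ✓; ∠(KJ, JD) = 90.00° ✓; |JD| = 45.80 ✗.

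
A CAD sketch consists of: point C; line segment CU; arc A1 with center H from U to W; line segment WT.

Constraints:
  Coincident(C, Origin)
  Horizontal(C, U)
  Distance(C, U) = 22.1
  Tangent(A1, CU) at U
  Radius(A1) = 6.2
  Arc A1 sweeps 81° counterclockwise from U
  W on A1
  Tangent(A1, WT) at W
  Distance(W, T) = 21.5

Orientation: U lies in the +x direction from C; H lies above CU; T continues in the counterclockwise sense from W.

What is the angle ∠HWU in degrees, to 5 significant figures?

49.500°

C is at the origin; CU is horizontal with |CU| = 22.1 and U on the +x side, so U = (22.100, 0.0000). Tangency of A1 to CU means the radius HU is perpendicular to CU, so H = U + (0, 6.2) = (22.100, 6.2000). On A1, U sits at bearing -90° from H; an 81° counterclockwise sweep puts W at bearing -9°, so W = H + 6.2·(cos -9°, sin -9°) = (28.224, 5.2301). Then cos ∠HWU = WH·WU / (|WH||WU|), giving 49.500°.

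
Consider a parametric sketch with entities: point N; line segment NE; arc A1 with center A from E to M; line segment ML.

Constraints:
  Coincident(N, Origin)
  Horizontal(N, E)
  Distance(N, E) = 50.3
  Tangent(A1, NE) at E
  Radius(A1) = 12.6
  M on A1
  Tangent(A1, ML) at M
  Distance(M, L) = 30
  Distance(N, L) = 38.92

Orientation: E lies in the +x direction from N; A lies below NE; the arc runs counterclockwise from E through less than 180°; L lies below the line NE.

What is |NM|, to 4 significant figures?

40.12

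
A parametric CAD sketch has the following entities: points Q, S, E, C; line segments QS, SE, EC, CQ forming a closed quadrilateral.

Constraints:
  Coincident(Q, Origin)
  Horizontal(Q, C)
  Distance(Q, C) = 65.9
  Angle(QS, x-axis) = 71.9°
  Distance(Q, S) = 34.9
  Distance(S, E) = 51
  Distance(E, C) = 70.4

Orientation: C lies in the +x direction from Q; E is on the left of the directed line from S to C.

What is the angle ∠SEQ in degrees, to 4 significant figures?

11.60°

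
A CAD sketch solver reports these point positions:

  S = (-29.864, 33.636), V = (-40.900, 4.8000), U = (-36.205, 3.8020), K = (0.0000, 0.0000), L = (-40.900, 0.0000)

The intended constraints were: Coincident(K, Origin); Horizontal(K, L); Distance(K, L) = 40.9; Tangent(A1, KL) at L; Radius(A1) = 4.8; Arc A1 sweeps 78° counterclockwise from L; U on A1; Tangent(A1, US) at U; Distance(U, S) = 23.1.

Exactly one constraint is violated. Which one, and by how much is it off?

Distance(U, S) = 23.1 — off by 7.40.

K = (0.00, 0.00) ✓; K.y = 0.00, L.y = 0.00 ✓; |KL| = 40.90 ✓; ∠(VL, LK) = 90.00° ✓; |VL| = 4.800 ✓; bearing(V→U) − bearing(V→L) = 78.00° ✓; |VU| = 4.800 ✓; ∠(VU, US) = 90.00° ✓; |US| = 30.50 ✗.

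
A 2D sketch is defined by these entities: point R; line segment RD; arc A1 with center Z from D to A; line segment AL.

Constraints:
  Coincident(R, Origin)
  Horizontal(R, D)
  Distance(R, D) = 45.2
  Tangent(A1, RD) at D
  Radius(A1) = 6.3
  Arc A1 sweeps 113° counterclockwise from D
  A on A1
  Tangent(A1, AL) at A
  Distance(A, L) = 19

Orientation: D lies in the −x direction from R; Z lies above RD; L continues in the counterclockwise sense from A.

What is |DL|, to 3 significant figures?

26.3

R is at the origin; RD is horizontal with |RD| = 45.2 and D on the −x side, so D = (-45.2, 0.00). The tangent condition forces ZD to be normal to RD, so Z = D + (0, 6.3) = (-45.2, 6.30). On A1, D sits at bearing -90° from Z; a 113° counterclockwise sweep puts A at bearing 23°, so A = Z + 6.3·(cos 23°, sin 23°) = (-39.4, 8.76). The tangent condition forces ZA to be normal to AL, so AL runs along (−sin 23°, cos 23°); with |AL| = 19.0, L = (-46.8, 26.3). Then |DL| = |L − D| = 26.3.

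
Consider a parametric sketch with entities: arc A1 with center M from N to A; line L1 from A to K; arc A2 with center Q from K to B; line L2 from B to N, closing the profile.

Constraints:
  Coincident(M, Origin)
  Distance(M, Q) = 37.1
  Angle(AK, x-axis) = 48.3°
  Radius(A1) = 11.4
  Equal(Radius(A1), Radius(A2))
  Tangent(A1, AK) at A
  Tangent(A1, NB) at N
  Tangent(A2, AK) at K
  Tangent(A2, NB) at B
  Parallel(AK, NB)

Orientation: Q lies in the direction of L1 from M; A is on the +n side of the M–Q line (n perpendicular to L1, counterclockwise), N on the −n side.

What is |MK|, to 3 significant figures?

38.8

Tangency of A1 to both parallel lines with radius 11.4 puts A and N at M ± 11.4·n: A = (-8.51, 7.58), N = (8.51, -7.58). Equal radii place K and B the same way about Q: K = Q + 11.4·n = (16.2, 35.3), B = Q − 11.4·n = (33.2, 20.1). Then |MK| = |K − M| = 38.8.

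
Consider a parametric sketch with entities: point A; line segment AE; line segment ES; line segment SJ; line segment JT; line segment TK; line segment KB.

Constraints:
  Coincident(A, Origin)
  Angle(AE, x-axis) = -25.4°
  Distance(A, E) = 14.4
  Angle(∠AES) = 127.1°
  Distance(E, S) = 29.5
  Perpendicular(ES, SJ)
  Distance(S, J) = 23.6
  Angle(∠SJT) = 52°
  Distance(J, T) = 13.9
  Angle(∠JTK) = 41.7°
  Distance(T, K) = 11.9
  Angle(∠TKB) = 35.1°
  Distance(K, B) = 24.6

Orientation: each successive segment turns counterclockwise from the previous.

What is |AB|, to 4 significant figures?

27.00

A is at the origin; AE runs at -25.4° with length 14.4, so E = (13.01, -6.177). ∠AES = 127.1° gives ES at 27.50° from the x-axis; with |ES| = 29.5, S = (39.17, 7.445). The perpendicularity gives SJ at right angles to ES, so SJ runs at 117.5°; with |SJ| = 23.6, J = (28.28, 28.38). ∠SJT = 52.0° gives JT at -114.5° from the x-axis; with |JT| = 13.9, T = (22.51, 15.73). ∠JTK = 41.7° gives TK at 23.80° from the x-axis; with |TK| = 11.9, K = (33.40, 20.53). ∠TKB = 35.1° gives KB at 168.7° from the x-axis; with |KB| = 24.6, B = (9.278, 25.35). Then |AB| = |B − A| = 27.00.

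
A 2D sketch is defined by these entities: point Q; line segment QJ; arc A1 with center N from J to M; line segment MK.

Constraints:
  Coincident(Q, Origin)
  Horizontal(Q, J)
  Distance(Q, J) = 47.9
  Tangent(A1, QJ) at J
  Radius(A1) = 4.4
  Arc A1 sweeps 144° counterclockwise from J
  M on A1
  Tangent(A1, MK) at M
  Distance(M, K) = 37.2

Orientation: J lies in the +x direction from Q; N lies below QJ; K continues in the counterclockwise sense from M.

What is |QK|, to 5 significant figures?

81.093

Q is at the origin; QJ is horizontal with |QJ| = 47.9 and J on the +x side, so J = (47.900, 0.0000). The tangent condition forces NJ to be normal to QJ, so N = J + (0, -4.4) = (47.900, -4.4000). On A1, J sits at bearing 90° from N; a 144° counterclockwise sweep puts M at bearing 234°, so M = N + 4.4·(cos 234°, sin 234°) = (45.314, -7.9597). Tangency of A1 to MK means the radius NM is perpendicular to MK, so MK runs along (−sin 234°, cos 234°); with |MK| = 37.2, K = (75.409, -29.825). Then |QK| = |K − Q| = 81.093.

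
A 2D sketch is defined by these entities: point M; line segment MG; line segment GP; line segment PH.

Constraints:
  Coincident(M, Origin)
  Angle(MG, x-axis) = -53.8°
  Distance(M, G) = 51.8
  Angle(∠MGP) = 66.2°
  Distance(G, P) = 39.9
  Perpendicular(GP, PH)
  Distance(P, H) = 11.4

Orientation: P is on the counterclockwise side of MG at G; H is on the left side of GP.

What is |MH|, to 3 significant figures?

40.7

M is at the origin; MG runs at -53.8° with length 51.8, so G = 51.8·(cos -53.8°, sin -53.8°) = (30.6, -41.8). ∠MGP = 66.2°, so GP runs at -53.8° + (180° − 66.2°) = 60.0° from the x-axis; with |GP| = 39.9, P = G + 39.9·(cos 60.0°, sin 60.0°) = (50.5, -7.25). The perpendicularity gives PH at right angles to GP; with |PH| = 11.4 on the left of GP, H = P + 11.4·(-0.866, 0.500) = (40.7, -1.55). Then |MH| = |H − M| = 40.7.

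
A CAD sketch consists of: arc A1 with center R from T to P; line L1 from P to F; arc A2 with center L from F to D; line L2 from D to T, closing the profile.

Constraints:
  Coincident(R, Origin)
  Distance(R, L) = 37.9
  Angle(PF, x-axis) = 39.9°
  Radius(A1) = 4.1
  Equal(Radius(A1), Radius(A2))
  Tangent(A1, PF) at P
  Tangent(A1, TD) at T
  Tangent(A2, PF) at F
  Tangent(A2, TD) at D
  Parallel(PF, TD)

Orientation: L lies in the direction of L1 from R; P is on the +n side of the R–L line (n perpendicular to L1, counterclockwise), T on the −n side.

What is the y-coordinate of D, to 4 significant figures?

21.17

The slot axis is L1's direction at 39.9°, so u = (cos 39.9°, sin 39.9°) = (0.7672, 0.6414) and n = (−sin 39.9°, cos 39.9°) = (-0.6414, 0.7672). R is at the origin and L lies 37.9 along u from R, so L = 37.9·u = (29.08, 24.31). Tangency of A1 to both parallel lines with radius 4.1 puts P and T at R ± 4.1·n: P = (-2.630, 3.145), T = (2.630, -3.145). Equal radii place F and D the same way about L: F = L + 4.1·n = (26.45, 27.46), D = L − 4.1·n = (31.71, 21.17). So D.y = 21.17.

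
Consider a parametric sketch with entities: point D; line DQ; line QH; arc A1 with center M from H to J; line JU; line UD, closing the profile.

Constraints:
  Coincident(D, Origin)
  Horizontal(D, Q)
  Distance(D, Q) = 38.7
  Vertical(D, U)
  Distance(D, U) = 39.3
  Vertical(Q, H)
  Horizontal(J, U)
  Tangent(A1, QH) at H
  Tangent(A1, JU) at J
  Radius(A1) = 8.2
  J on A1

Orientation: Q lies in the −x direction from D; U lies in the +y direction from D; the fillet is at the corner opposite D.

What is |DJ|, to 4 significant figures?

49.75

D is at the origin; D and Q share the same y with |DQ| = 38.7 and Q on the −x side, so Q = (-38.70, 0.000). D and U share the same x with |DU| = 39.3 and U on the +y side, so U = (0.000, 39.30). The virtual corner opposite D is at (-38.70, 39.30). The tangent condition forces MH to be normal to QH and tangency of A1 to JU means the radius MJ is perpendicular to JU, with radius 8.2, so the center M sits 8.2 in from both sides at M = (-30.50, 31.10). That places the tangent points at H = (-38.70, 31.10) on QH and J = (-30.50, 39.30) on JU. Then |DJ| = |J − D| = 49.75.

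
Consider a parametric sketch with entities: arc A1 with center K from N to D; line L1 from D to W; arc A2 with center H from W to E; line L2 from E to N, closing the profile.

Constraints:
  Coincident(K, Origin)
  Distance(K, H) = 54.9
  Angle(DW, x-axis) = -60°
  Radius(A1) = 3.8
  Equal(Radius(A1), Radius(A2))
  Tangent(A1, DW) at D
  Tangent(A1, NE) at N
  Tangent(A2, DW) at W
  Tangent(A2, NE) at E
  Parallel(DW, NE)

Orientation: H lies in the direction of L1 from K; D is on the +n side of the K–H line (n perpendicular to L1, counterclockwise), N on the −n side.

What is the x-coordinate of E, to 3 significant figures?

24.2

The slot axis is L1's direction at -60.0°, so u = (cos -60.0°, sin -60.0°) = (0.500, -0.866) and n = (−sin -60.0°, cos -60.0°) = (0.866, 0.500). K is at the origin and H lies 54.9 along u from K, so H = 54.9·u = (27.5, -47.5). Tangency of A1 to both parallel lines with radius 3.8 puts D and N at K ± 3.8·n: D = (3.29, 1.90), N = (-3.29, -1.90). Equal radii place W and E the same way about H: W = H + 3.8·n = (30.7, -45.6), E = H − 3.8·n = (24.2, -49.4). So E.x = 24.2.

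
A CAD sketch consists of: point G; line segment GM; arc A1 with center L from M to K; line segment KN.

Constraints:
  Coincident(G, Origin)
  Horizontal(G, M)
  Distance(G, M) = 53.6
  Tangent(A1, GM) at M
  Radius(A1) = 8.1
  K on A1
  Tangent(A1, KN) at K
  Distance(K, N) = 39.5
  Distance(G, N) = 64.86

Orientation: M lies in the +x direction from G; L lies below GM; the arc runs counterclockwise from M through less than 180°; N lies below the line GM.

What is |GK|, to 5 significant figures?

46.177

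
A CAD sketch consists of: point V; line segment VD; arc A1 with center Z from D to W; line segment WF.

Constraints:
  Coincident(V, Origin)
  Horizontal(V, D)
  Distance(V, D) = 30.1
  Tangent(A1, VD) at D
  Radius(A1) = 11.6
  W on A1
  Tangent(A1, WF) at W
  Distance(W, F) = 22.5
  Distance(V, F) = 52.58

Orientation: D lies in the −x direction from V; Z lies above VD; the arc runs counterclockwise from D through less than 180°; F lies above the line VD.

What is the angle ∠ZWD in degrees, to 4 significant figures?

21.13°

V is at the origin; VD is horizontal with |VD| = 30.1 and D on the −x side, so D = (-30.10, 0.000). A1 meets VD tangentially, so ZD is at right angles to VD, so Z = D + (0, 11.6) = (-30.10, 11.60). Since ZW ⟂ WF (tangency), |ZF| = √(11.6² + 22.5²) = 25.31 regardless of where W sits on A1. So F lies on both circle(V, 52.58) and circle(Z, 25.31); the above-VD intersection is F = (-38.96, 35.31). W is the foot of the tangent from F: W = (-22.30, 20.19).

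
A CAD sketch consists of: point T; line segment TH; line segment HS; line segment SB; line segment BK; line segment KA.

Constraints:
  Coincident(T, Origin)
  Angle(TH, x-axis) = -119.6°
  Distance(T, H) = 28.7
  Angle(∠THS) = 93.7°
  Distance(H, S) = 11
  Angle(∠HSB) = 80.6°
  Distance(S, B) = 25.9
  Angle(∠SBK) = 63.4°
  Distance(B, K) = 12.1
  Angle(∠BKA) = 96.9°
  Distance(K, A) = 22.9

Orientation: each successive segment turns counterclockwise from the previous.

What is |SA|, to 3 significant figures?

3.28

T is at the origin; TH runs at -119.6° with length 28.7, so H = (-14.2, -25.0). ∠THS = 93.7° gives HS at -33.3° from the x-axis; with |HS| = 11.0, S = (-4.98, -31.0). ∠HSB = 80.6° gives SB at 66.1° from the x-axis; with |SB| = 25.9, B = (5.51, -7.31). ∠SBK = 63.4° gives BK at -177° from the x-axis; with |BK| = 12.1, K = (-6.58, -7.88). ∠BKA = 96.9° gives KA at -94.2° from the x-axis; with |KA| = 22.9, A = (-8.25, -30.7). Then |SA| = |A − S| = 3.28.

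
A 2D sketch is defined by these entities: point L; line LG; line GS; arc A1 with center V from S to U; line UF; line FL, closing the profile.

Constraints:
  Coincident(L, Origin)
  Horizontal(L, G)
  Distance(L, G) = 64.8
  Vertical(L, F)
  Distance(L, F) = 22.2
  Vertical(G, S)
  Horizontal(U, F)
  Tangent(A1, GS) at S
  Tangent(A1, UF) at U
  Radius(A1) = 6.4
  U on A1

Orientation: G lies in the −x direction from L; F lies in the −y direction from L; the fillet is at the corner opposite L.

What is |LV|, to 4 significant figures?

60.50

L is at the origin; L and G share the same y with |LG| = 64.8 and G on the −x side, so G = (-64.80, 0.000). L and F share the same x with |LF| = 22.2 and F on the −y side, so F = (0.000, -22.20). The virtual corner opposite L is at (-64.80, -22.20). The tangent condition forces VS to be normal to GS and tangency of A1 to UF means the radius VU is perpendicular to UF, with radius 6.4, so the center V sits 6.4 in from both sides at V = (-58.40, -15.80). Then |LV| = |V − L| = 60.50.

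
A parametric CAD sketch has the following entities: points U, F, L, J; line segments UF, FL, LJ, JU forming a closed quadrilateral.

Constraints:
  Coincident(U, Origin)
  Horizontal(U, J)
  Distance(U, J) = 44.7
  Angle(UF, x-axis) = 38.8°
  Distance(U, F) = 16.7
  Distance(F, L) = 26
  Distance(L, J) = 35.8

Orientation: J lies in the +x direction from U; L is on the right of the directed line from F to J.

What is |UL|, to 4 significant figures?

19.90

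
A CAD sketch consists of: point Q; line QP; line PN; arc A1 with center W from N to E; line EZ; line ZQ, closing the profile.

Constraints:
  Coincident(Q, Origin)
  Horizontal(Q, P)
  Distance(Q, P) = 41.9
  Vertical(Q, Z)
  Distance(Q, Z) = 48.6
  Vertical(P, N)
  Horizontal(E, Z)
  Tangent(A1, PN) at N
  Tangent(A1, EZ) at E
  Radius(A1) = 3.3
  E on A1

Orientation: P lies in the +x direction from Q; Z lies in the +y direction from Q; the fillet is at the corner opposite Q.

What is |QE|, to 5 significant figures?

62.064

The virtual corner opposite Q is at (41.900, 48.600). A1 meets PN tangentially, so WN is at right angles to PN and tangency of A1 to EZ means the radius WE is perpendicular to EZ, with radius 3.3, so the center W sits 3.3 in from both sides at W = (38.600, 45.300). That places the tangent points at N = (41.900, 45.300) on PN and E = (38.600, 48.600) on EZ. Then |QE| = |E − Q| = 62.064.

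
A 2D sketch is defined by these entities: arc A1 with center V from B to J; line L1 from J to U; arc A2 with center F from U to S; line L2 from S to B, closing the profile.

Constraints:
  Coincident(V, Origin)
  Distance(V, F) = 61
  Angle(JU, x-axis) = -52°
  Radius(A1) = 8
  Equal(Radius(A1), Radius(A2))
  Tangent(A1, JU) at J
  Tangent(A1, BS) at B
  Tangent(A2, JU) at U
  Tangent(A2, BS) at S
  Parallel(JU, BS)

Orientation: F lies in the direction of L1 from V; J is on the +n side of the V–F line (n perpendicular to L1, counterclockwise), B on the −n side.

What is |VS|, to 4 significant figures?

61.52

The slot axis is L1's direction at -52.0°, so u = (cos -52.0°, sin -52.0°) = (0.6157, -0.7880) and n = (−sin -52.0°, cos -52.0°) = (0.7880, 0.6157). V is at the origin and F lies 61.0 along u from V, so F = 61.0·u = (37.56, -48.07). Tangency of A1 to both parallel lines with radius 8.0 puts J and B at V ± 8.0·n: J = (6.304, 4.925), B = (-6.304, -4.925). Equal radii place U and S the same way about F: U = F + 8.0·n = (43.86, -43.14), S = F − 8.0·n = (31.25, -52.99). Then |VS| = |S − V| = 61.52.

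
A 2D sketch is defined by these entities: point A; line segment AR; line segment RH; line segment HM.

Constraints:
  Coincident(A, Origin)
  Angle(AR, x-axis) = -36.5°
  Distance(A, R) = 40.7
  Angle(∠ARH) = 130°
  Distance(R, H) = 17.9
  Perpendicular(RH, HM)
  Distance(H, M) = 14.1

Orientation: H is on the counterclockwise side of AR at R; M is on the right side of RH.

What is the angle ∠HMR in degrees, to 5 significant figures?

51.772°

A is at the origin; AR runs at -36.5° with length 40.7, so R = 40.7·(cos -36.5°, sin -36.5°) = (32.717, -24.209). ∠ARH = 130.0°, so RH runs at -36.5° + (180° − 130.0°) = 13.500° from the x-axis; with |RH| = 17.9, H = R + 17.9·(cos 13.500°, sin 13.500°) = (50.122, -20.031). The perpendicularity gives HM at right angles to RH; with |HM| = 14.1 on the right of RH, M = H + 14.1·(0.23345, -0.97237) = (53.414, -33.741). Then cos ∠HMR = MH·MR / (|MH||MR|), giving 51.772°.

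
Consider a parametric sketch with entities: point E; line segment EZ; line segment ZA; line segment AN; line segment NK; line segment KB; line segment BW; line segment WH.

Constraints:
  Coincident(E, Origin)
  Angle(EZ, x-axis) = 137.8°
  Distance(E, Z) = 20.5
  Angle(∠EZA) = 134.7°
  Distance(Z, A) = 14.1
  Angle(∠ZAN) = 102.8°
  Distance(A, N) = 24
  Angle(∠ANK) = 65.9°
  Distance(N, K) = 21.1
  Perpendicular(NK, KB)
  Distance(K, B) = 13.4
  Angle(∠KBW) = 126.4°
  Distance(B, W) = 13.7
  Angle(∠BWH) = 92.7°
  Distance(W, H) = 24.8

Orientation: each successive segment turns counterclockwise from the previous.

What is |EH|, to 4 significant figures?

40.48

∠KBW = 126.4° gives BW at 158.0° from the x-axis; with |BW| = 13.7, W = (-28.91, 12.71). ∠BWH = 92.7° gives WH at -114.7° from the x-axis; with |WH| = 24.8, H = (-39.27, -9.822). Then |EH| = |H − E| = 40.48.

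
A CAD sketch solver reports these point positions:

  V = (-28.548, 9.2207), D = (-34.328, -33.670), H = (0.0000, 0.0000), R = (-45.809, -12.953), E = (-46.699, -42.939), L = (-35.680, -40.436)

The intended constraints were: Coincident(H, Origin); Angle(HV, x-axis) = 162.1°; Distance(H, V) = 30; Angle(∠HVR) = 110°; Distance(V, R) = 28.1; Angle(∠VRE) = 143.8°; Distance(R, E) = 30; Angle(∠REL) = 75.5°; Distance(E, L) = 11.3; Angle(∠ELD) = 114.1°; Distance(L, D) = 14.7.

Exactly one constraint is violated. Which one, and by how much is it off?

Distance(L, D) = 14.7 — off by 7.80.

H = (0.00, 0.00) ✓; HV at 162.1° ✓; |HV| = 30.00 ✓; ∠HVR = 110.0° ✓; |VR| = 28.10 ✓; ∠VRE = 143.8° ✓; |RE| = 30.00 ✓; ∠REL = 75.50° ✓; |EL| = 11.30 ✓; ∠ELD = 114.1° ✓; |LD| = 6.900 ✗.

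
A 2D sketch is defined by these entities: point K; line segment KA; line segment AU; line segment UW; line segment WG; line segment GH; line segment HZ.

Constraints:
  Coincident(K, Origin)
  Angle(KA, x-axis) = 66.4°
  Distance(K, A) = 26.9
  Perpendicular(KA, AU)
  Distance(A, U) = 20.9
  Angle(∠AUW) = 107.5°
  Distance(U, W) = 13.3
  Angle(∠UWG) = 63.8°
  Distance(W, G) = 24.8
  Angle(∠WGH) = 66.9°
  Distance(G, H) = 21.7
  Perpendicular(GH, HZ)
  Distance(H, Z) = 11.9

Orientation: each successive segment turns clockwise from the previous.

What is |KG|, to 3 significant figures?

18.0

K is at the origin; KA runs at 66.4° with length 26.9, so A = (10.8, 24.7). KA ⟂ AU, so AU runs at -23.6°; with |AU| = 20.9, U = (29.9, 16.3). ∠AUW = 107.5° gives UW at -96.1° from the x-axis; with |UW| = 13.3, W = (28.5, 3.06). ∠UWG = 63.8° gives WG at 148° from the x-axis; with |WG| = 24.8, G = (7.55, 16.3). Then |KG| = |G − K| = 18.0.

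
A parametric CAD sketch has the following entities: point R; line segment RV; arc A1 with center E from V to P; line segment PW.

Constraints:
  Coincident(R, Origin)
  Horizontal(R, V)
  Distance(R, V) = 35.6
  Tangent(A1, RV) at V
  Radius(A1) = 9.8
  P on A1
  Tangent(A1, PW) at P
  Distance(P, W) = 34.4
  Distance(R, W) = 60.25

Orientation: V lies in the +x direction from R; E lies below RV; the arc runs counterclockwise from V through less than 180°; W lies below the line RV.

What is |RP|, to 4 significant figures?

29.80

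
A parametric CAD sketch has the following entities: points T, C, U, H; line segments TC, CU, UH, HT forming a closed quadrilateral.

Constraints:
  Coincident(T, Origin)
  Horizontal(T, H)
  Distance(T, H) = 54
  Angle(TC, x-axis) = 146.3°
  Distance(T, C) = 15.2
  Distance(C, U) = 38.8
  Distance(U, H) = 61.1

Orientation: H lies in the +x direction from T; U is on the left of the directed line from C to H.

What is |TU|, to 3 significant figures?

41.8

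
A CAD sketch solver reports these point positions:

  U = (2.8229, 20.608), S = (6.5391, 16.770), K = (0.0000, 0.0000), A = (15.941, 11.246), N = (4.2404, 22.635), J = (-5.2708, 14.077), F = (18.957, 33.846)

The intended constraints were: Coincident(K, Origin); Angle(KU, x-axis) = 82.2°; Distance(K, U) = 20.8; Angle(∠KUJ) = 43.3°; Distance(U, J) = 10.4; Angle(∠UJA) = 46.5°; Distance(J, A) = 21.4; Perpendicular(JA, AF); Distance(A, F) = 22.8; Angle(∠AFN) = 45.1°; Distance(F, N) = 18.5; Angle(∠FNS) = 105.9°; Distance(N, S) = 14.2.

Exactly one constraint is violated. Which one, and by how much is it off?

Distance(N, S) = 14.2 — off by 7.90.

K = (0.00, 0.00) ✓; KU at 82.20° ✓; |KU| = 20.80 ✓; ∠KUJ = 43.30° ✓; |UJ| = 10.40 ✓; ∠UJA = 46.50° ✓; |JA| = 21.40 ✓; ∠(JA, AF) = 90.00° ✓; |AF| = 22.80 ✓; ∠AFN = 45.10° ✓; |FN| = 18.50 ✓; ∠FNS = 105.9° ✓; |NS| = 6.299 ✗.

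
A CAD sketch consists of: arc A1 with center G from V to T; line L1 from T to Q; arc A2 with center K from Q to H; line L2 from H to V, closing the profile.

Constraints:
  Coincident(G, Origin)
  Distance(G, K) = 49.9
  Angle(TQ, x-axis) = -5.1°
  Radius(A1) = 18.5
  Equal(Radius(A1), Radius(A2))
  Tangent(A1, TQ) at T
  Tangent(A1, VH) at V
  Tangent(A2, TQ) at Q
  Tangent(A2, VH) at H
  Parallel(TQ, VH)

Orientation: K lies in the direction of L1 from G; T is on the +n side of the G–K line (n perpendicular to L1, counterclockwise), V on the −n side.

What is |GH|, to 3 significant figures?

53.2

Tangency of A1 to both parallel lines with radius 18.5 puts T and V at G ± 18.5·n: T = (1.64, 18.4), V = (-1.64, -18.4). Equal radii place Q and H the same way about K: Q = K + 18.5·n = (51.3, 14.0), H = K − 18.5·n = (48.1, -22.9). Then |GH| = |H − G| = 53.2.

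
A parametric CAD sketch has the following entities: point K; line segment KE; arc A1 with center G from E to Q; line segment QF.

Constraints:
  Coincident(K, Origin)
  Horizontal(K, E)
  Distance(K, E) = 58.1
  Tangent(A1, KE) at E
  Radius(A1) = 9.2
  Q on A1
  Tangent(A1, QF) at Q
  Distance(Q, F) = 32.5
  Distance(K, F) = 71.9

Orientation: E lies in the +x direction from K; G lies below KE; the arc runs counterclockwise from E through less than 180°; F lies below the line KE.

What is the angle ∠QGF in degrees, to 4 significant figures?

74.19°

K is at the origin; K and E share the same y with |KE| = 58.1 and E on the +x side, so E = (58.10, 0.000). Since A1 is tangent to KE there, GE ⟂ KE, so G = E + (0, -9.2) = (58.10, -9.200). Since GQ ⟂ QF (tangency), |GF| = √(9.2² + 32.5²) = 33.78 regardless of where Q sits on A1. So F lies on both circle(K, 71.9) and circle(G, 33.78); the below-KE intersection is F = (57.64, -42.97). Q is the foot of the tangent from F: Q = (49.21, -11.59).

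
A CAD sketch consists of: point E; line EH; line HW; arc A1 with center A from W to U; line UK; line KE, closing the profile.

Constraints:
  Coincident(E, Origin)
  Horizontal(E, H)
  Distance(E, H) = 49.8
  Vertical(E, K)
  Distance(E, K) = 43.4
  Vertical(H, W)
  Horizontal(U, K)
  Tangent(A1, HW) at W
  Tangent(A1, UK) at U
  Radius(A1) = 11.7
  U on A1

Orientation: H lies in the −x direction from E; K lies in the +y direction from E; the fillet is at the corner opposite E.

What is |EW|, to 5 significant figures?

59.033

E is at the origin; EH is horizontal with |EH| = 49.8 and H on the −x side, so H = (-49.800, 0.0000). E and K share the same x with |EK| = 43.4 and K on the +y side, so K = (0.0000, 43.400). The virtual corner opposite E is at (-49.800, 43.400). The tangent condition forces AW to be normal to HW and A1 meets UK tangentially, so AU is at right angles to UK, with radius 11.7, so the center A sits 11.7 in from both sides at A = (-38.100, 31.700). That places the tangent points at W = (-49.800, 31.700) on HW and U = (-38.100, 43.400) on UK. Then |EW| = |W − E| = 59.033.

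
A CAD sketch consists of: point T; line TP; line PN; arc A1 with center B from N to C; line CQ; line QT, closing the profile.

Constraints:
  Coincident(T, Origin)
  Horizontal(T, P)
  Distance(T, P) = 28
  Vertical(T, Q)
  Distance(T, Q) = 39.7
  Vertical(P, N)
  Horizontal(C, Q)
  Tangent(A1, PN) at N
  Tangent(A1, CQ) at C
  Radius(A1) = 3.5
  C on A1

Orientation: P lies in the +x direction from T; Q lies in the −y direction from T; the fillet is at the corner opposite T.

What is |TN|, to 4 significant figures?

45.77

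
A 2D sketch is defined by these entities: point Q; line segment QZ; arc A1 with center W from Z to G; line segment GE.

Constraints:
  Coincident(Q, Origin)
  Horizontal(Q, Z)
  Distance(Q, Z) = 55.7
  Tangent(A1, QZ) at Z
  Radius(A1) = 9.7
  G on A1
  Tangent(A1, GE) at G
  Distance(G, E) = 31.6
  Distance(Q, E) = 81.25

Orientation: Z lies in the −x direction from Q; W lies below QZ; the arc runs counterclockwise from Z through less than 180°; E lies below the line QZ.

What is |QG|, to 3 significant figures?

65.7

Q is at the origin; QZ is horizontal with |QZ| = 55.7 and Z on the −x side, so Z = (-55.7, 0.00). The tangent condition forces WZ to be normal to QZ, so W = Z + (0, -9.7) = (-55.7, -9.70). Since WG ⟂ GE (tangency), |WE| = √(9.7² + 31.6²) = 33.1 regardless of where G sits on A1. So E lies on both circle(Q, 81.25) and circle(W, 33.1); the below-QZ intersection is E = (-71.4, -38.8). G is the foot of the tangent from E: G = (-65.2, -7.80).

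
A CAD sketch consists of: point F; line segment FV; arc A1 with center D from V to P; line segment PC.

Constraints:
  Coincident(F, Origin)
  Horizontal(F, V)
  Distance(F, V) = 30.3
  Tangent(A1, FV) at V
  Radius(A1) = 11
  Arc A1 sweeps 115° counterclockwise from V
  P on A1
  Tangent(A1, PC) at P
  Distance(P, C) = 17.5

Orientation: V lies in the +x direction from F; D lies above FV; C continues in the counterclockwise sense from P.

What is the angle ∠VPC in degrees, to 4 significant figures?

122.5°

F is at the origin; FV is horizontal with |FV| = 30.3 and V on the +x side, so V = (30.30, 0.000). Since A1 is tangent to FV there, DV ⟂ FV, so D = V + (0, 11) = (30.30, 11.00). On A1, V sits at bearing -90° from D; a 115° counterclockwise sweep puts P at bearing 25°, so P = D + 11.0·(cos 25°, sin 25°) = (40.27, 15.65). Tangency of A1 to PC means the radius DP is perpendicular to PC, so PC runs along (−sin 25°, cos 25°); with |PC| = 17.5, C = (32.87, 31.51). Then cos ∠VPC = PV·PC / (|PV||PC|), giving 122.5°.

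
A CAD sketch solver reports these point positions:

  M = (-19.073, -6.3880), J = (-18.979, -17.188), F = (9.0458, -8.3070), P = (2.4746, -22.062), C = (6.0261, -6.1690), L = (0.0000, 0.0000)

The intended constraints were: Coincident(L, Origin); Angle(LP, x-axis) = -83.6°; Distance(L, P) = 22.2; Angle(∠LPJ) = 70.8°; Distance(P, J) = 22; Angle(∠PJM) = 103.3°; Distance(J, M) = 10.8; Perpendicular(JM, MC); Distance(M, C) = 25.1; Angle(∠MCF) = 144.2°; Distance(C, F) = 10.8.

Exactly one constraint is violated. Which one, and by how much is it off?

Distance(C, F) = 10.8 — off by 7.10.

L = (0.00, 0.00) ✓; LP at -83.60° ✓; |LP| = 22.20 ✓; ∠LPJ = 70.80° ✓; |PJ| = 22.00 ✓; ∠PJM = 103.3° ✓; |JM| = 10.80 ✓; ∠(JM, MC) = 90.00° ✓; |MC| = 25.10 ✓; ∠MCF = 144.2° ✓; |CF| = 3.700 ✗.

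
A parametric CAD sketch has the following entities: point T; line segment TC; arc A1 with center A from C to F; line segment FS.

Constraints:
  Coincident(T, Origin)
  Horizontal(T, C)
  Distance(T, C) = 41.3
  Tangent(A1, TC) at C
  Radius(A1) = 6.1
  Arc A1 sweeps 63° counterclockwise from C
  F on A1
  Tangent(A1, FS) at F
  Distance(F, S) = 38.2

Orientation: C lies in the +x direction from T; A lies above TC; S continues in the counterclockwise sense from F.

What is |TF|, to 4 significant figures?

46.85

T is at the origin; TC is horizontal with |TC| = 41.3 and C on the +x side, so C = (41.30, 0.000). A1 meets TC tangentially, so AC is at right angles to TC, so A = C + (0, 6.1) = (41.30, 6.100). On A1, C sits at bearing -90° from A; a 63° counterclockwise sweep puts F at bearing -27°, so F = A + 6.1·(cos -27°, sin -27°) = (46.74, 3.331). Then |TF| = |F − T| = 46.85.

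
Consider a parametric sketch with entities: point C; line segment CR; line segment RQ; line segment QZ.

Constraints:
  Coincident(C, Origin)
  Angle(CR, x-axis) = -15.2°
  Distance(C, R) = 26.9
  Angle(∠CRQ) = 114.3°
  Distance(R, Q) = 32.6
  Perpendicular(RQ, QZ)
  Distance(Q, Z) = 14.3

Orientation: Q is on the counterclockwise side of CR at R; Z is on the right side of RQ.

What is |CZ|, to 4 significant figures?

58.43

C is at the origin; CR runs at -15.2° with length 26.9, so R = 26.9·(cos -15.2°, sin -15.2°) = (25.96, -7.053). ∠CRQ = 114.3°, so RQ runs at -15.2° + (180° − 114.3°) = 50.50° from the x-axis; with |RQ| = 32.6, Q = R + 32.6·(cos 50.50°, sin 50.50°) = (46.70, 18.10). RQ is perpendicular to QZ; with |QZ| = 14.3 on the right of RQ, Z = Q + 14.3·(0.7716, -0.6361) = (57.73, 9.006). Then |CZ| = |Z − C| = 58.43.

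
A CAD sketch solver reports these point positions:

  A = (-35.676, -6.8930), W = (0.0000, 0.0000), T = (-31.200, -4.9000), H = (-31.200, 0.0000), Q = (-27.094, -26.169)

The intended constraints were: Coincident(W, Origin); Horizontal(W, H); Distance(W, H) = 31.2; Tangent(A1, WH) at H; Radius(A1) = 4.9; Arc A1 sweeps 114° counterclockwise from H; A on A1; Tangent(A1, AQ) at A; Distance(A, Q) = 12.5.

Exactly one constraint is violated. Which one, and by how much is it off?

Distance(A, Q) = 12.5 — off by 8.60.

W = (0.00, 0.00) ✓; W.y = 0.00, H.y = 0.00 ✓; |WH| = 31.20 ✓; ∠(TH, HW) = 90.00° ✓; |TH| = 4.900 ✓; bearing(T→A) − bearing(T→H) = 114.0° ✓; |TA| = 4.900 ✓; ∠(TA, AQ) = 90.00° ✓; |AQ| = 21.10 ✗.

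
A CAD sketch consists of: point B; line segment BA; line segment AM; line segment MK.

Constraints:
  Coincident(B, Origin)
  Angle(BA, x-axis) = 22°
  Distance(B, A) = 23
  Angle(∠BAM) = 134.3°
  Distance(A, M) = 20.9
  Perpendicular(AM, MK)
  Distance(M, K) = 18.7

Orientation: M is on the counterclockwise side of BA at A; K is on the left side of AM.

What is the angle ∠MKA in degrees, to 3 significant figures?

48.2°

∠BAM = 134.3°, so AM runs at 22.0° + (180° − 134.3°) = 67.7° from the x-axis; with |AM| = 20.9, M = A + 20.9·(cos 67.7°, sin 67.7°) = (29.3, 28.0). AM is perpendicular to MK; with |MK| = 18.7 on the left of AM, K = M + 18.7·(-0.925, 0.379) = (12.0, 35.0). Then cos ∠MKA = KM·KA / (|KM||KA|), giving 48.2°.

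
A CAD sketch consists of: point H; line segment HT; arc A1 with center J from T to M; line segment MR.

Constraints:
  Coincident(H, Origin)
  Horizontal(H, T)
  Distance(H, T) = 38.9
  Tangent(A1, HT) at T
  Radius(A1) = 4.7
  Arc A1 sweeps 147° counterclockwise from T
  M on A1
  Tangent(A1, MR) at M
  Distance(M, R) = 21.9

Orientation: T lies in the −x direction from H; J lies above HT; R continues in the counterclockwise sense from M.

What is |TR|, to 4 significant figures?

25.94

H is at the origin; H and T share the same y with |HT| = 38.9 and T on the −x side, so T = (-38.90, 0.000). The tangent condition forces JT to be normal to HT, so J = T + (0, 4.7) = (-38.90, 4.700). On A1, T sits at bearing -90° from J; a 147° counterclockwise sweep puts M at bearing 57°, so M = J + 4.7·(cos 57°, sin 57°) = (-36.34, 8.642). The tangent condition forces JM to be normal to MR, so MR runs along (−sin 57°, cos 57°); with |MR| = 21.9, R = (-54.71, 20.57). Then |TR| = |R − T| = 25.94.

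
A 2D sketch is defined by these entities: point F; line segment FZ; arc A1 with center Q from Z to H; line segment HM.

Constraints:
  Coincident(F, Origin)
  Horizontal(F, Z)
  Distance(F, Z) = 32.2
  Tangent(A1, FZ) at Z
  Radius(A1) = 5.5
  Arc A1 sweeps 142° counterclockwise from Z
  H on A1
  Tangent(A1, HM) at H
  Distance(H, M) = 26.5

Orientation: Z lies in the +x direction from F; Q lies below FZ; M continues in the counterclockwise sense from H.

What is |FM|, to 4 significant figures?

56.16

F is at the origin; FZ is horizontal with |FZ| = 32.2 and Z on the +x side, so Z = (32.20, 0.000). A1 meets FZ tangentially, so QZ is at right angles to FZ, so Q = Z + (0, -5.5) = (32.20, -5.500). On A1, Z sits at bearing 90° from Q; a 142° counterclockwise sweep puts H at bearing 232°, so H = Q + 5.5·(cos 232°, sin 232°) = (28.81, -9.834). The tangent condition forces QH to be normal to HM, so HM runs along (−sin 232°, cos 232°); with |HM| = 26.5, M = (49.70, -26.15). Then |FM| = |M − F| = 56.16.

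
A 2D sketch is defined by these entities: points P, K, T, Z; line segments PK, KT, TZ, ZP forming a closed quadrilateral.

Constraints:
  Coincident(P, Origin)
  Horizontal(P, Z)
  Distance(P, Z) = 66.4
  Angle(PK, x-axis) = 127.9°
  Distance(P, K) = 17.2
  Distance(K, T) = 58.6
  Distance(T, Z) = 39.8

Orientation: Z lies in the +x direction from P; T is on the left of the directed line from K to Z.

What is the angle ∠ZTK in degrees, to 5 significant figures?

103.51°

P is at the origin; P and Z share the same y with |PZ| = 66.4 and Z in +x, so Z = (66.4, 0). PK runs at 127.9° with |PK| = 17.2, so K = (-10.566, 13.572). T is determined by |KT| = 58.6 and |TZ| = 39.8 together: it lies at the intersection of circle(K, 58.6) and circle(Z, 39.8). With |KZ| = 78.153, the foot of the radical line on KZ is 50.912 from K and the perpendicular offset is √(58.6² − 50.912²) = 29.016. Taking the left-of-KZ solution: T = (44.612, 33.306).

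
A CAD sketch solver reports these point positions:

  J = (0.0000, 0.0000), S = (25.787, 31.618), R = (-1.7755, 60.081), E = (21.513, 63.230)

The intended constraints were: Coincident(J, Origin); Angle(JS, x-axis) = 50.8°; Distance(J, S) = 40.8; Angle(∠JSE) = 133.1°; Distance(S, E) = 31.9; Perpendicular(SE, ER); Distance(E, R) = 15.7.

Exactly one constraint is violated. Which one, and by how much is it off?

Distance(E, R) = 15.7 — off by 7.80.

J = (0.00, 0.00) ✓; JS at 50.80° ✓; |JS| = 40.80 ✓; ∠JSE = 133.1° ✓; |SE| = 31.90 ✓; ∠(SE, ER) = 90.00° ✓; |ER| = 23.50 ✗.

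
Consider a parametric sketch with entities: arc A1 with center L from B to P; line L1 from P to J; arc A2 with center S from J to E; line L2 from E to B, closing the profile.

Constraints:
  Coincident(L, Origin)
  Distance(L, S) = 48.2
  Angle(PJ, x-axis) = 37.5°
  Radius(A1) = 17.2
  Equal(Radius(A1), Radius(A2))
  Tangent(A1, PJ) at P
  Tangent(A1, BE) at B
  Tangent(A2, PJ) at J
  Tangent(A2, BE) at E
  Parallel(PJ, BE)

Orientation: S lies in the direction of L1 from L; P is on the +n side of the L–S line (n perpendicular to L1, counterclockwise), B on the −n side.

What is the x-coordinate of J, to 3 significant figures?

27.8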